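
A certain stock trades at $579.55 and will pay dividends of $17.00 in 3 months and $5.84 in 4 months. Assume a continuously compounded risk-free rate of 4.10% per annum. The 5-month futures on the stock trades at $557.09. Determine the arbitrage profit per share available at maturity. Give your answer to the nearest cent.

PV(dividends) I = 17.00·e^(−0.0410·3/12) + 5.84·e^(−0.0410·4/12) = 22.5874
Fair futures F* = (S − I)·e^(rT) = (579.55 − 22.5874)·e^0.017083 = 556.9626 × 1.017230 = 566.5591
Market $557.09 < fair 566.5591: forward underpriced → reverse cash-and-carry (short the stock, invest proceeds at r, pay the dividends, go long the forward).
Profit at T = |F_mkt − F*| = |557.09 − 566.5591| = $9.47 per share

$9.47 per share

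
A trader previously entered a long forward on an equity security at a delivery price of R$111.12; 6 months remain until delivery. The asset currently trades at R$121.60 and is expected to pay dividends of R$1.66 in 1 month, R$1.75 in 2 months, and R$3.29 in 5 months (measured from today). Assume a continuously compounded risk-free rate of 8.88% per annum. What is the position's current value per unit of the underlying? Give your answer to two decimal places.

PV(remaining dividends) I = 1.66·e^(−0.0888·1/12) + 1.75·e^(−0.0888·2/12) + 3.29·e^(−0.0888·5/12) = 6.5425
Current forward F = (S − I)·e^(rT) = (121.60 − 6.5425)·e^(0.0888·6/12) = 115.0575 × 1.045400 = 120.2811
Value (long) = (F − K)·e^(−rT) = (120.2811 − 111.12) × 0.956571 = 8.7632
Value = R$8.76

R$8.76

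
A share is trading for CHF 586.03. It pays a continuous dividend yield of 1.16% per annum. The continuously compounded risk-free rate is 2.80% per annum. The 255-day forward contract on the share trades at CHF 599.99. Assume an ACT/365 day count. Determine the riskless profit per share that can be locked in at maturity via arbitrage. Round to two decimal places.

CHF 7.21 per share

Fair forward: F* = S·e^(carry·T), with carry = (r − q) = 0.0280 − 0.0116 = 0.0164
F* = 586.03 · e^(0.0164 × 255/365) = 586.03 · e^0.011458 = 586.03 × 1.011524 = CHF 592.7834
Market CHF 599.99 > fair CHF 592.7834: forward overpriced → cash-and-carry (buy spot, short the forward).
At maturity, profit = |F_mkt − F*| = |599.99 − 592.7834| = CHF 7.21 per share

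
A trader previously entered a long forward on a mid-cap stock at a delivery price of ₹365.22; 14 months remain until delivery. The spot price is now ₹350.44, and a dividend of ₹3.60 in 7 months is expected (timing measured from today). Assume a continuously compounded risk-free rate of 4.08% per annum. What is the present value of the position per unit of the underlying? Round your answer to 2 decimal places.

PV(remaining dividends) I = 3.60·e^(−0.0408·7/12) = 3.5153
Current forward F = (S − I)·e^(rT) = (350.44 − 3.5153)·e^(0.0408·14/12) = 346.9247 × 1.048751 = 363.8376
Value (long) = (F − K)·e^(−rT) = (363.8376 − 365.22) × 0.953515 = -1.3181
Value = -₹1.32

-₹1.32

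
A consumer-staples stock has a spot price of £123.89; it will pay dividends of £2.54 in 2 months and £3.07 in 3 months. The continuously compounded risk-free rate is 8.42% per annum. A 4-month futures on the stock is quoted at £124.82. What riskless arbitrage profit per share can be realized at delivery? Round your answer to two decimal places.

£3.07 per share

PV(dividends) I = 2.54·e^(−0.0842·2/12) + 3.07·e^(−0.0842·3/12) = 5.5107
Fair futures F* = (S − I)·e^(rT) = (123.89 − 5.5107)·e^0.028067 = 118.3793 × 1.028465 = 121.7490
Market £124.82 > fair 121.7490: forward overpriced → cash-and-carry (borrow at r, buy the stock and collect the dividends, short the forward).
Profit at T = |F_mkt − F*| = |124.82 − 121.7490| = £3.07 per share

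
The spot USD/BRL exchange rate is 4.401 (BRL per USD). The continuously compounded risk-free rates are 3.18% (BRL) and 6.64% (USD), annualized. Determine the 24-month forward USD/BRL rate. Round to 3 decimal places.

4.107

F = S·e^((r_BRL − r_USD)T) = 4.401 · e^((0.0318 − 0.0664) × 24/12)
= 4.401 · e^-0.069200 = 4.401 × 0.933140
F = 4.107 BRL per USD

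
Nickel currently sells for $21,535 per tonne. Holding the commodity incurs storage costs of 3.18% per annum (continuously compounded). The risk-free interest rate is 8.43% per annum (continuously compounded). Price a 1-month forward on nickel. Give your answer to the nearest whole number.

Net carry = r + u − y = 0.0843 + 0.0318 − 0.0000 = 0.1161
F = S·e^((r+u−y)T) = 21535 · e^(0.1161 × 1/12) = 21535 · e^0.009675
= 21535 × 1.009722 = $21,744 per tonne

$21,744 per tonne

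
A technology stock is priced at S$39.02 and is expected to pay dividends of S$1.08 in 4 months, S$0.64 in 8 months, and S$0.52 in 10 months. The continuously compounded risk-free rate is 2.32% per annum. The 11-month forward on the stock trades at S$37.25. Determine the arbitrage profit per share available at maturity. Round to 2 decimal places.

PV(dividends) I = 1.08·e^(−0.0232·4/12) + 0.64·e^(−0.0232·8/12) + 0.52·e^(−0.0232·10/12) = 2.2119
Fair forward F* = (S − I)·e^(rT) = (39.02 − 2.2119)·e^0.021267 = 36.8081 × 1.021495 = 37.5993
Market S$37.25 < fair 37.5993: forward underpriced → reverse cash-and-carry (short the stock, invest proceeds at r, pay the dividends, go long the forward).
Profit at T = |F_mkt − F*| = |37.25 − 37.5993| = S$0.35 per share

S$0.35 per share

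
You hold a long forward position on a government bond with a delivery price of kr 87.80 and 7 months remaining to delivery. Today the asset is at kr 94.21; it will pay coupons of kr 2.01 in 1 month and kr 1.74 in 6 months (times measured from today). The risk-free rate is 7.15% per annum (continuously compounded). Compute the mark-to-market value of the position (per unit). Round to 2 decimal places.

PV(remaining coupons) I = 2.01·e^(−0.0715·1/12) + 1.74·e^(−0.0715·6/12) = 3.6770
Current forward F = (S − I)·e^(rT) = (94.21 − 3.6770)·e^(0.0715·7/12) = 90.5330 × 1.042590 = 94.3888
Value (long) = (F − K)·e^(−rT) = (94.3888 − 87.80) × 0.959149 = 6.3196
Value = kr 6.32

kr 6.32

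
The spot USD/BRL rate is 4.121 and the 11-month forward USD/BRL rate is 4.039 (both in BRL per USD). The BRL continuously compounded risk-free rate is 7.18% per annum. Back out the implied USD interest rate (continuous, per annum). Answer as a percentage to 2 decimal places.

F = S·e^((r_BRL − r_USD)T) ⇒ r_USD = r_BRL − ln(F/S)/T
ln(4.039/4.121) = -0.020099; /(11/12) = -0.021926
r_USD = 0.0718 + 0.021926 = 0.093726
r_USD = 9.37%

9.37%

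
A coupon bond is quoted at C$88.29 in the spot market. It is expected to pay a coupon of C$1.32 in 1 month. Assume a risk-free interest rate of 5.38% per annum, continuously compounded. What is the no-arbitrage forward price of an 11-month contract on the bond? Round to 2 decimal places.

C$91.37

PV(coupons) I = 1.32·e^(−0.0538·1/12)
I = 1.3141
F = (S − I)·e^(rT) = (88.29 − 1.3141) · e^(0.0538·11/12)
= 86.9759 · e^0.049317 = 86.9759 × 1.050553 = C$91.37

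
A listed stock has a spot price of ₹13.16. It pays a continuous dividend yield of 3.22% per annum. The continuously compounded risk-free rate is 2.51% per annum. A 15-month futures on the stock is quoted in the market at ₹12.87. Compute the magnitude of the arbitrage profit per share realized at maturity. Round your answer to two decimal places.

Fair futures: F* = S·e^(carry·T), with carry = (r − q) = 0.0251 − 0.0322 = -0.0071
F* = 13.16 · e^(-0.0071 × 15/12) = 13.16 · e^-0.008875 = 13.16 × 0.991164 = ₹13.0437
Market ₹12.87 < fair ₹13.0437: forward underpriced → reverse cash-and-carry (short spot, go long the forward).
At maturity, profit = |F_mkt − F*| = |12.87 − 13.0437| = ₹0.17 per share

₹0.17 per share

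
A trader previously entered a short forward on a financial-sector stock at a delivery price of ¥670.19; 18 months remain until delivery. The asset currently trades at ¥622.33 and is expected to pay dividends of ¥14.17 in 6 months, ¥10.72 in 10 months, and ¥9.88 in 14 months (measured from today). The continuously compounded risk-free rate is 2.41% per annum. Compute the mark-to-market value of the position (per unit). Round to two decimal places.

¥58.18

PV(remaining dividends) I = 14.17·e^(−0.0241·6/12) + 10.72·e^(−0.0241·10/12) + 9.88·e^(−0.0241·14/12) = 34.1132
Current forward F = (S − I)·e^(rT) = (622.33 − 34.1132)·e^(0.0241·18/12) = 588.2168 × 1.036811 = 609.8696
Value (long) = (F − K)·e^(−rT) = (609.8696 − 670.19) × 0.964496 = -58.1788
Short position value = −(long value) = ¥58.18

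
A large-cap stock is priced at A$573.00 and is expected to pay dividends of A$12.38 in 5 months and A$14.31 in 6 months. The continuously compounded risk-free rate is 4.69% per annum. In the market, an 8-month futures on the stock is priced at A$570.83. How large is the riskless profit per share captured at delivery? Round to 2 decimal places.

A$6.58 per share

PV(dividends) I = 12.38·e^(−0.0469·5/12) + 14.31·e^(−0.0469·6/12) = 26.1188
Fair futures F* = (S − I)·e^(rT) = (573.00 − 26.1188)·e^0.031267 = 546.8812 × 1.031761 = 564.2507
Market A$570.83 > fair 564.2507: forward overpriced → cash-and-carry (borrow at r, buy the stock and collect the dividends, short the forward).
Profit at T = |F_mkt − F*| = |570.83 − 564.2507| = A$6.58 per share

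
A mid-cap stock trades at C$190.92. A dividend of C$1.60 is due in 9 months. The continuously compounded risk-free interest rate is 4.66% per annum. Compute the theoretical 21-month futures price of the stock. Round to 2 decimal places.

PV(dividends) I = 1.60·e^(−0.0466·9/12)
I = 1.5450
F = (S − I)·e^(rT) = (190.92 − 1.5450) · e^(0.0466·21/12)
= 189.3750 · e^0.081550 = 189.3750 × 1.084967 = C$205.47

C$205.47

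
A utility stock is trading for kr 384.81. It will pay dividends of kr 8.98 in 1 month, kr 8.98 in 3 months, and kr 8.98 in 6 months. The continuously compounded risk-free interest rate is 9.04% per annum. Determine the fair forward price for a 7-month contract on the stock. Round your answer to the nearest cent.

PV(dividends) I = 8.98·e^(−0.0904·1/12) + 8.98·e^(−0.0904·3/12) + 8.98·e^(−0.0904·6/12)
I = 8.9126 + 8.7793 + 8.5831 = 26.2750
F = (S − I)·e^(rT) = (384.81 − 26.2750) · e^(0.0904·7/12)
= 358.5350 · e^0.052733 = 358.5350 × 1.054148 = kr 377.95

kr 377.95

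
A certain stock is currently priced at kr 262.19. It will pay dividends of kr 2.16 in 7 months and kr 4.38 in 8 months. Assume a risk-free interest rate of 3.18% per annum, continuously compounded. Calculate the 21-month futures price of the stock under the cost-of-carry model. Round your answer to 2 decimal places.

kr 270.42

PV(dividends) I = 2.16·e^(−0.0318·7/12) + 4.38·e^(−0.0318·8/12)
I = 2.1203 + 4.2881 = 6.4084
F = (S − I)·e^(rT) = (262.19 − 6.4084) · e^(0.0318·21/12)
= 255.7816 · e^0.055650 = 255.7816 × 1.057228 = kr 270.42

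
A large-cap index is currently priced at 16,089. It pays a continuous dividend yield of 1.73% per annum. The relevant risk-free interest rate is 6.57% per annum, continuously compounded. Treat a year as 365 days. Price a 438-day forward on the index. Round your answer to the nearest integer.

17,051

F = S·e^((r − q)T) = 16089 · e^((0.0657 − 0.0173) × 438/365)
= 16089 · e^0.058080 = 16089 × 1.059800
F = 17,051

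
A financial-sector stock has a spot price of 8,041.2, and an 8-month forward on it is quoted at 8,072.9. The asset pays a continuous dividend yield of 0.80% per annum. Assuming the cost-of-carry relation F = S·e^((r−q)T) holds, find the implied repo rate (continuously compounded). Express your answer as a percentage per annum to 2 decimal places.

1.39%

From F = S·e^((r−q)T): (r − q) = ln(F/S)/T
ln(8072.9/8041.2) = ln(1.003942) = 0.003934
(r − q) = 0.003934 / (8/12) = 0.005901
r = ln(F/S)/T + q = 0.005901 + 0.0080 = 0.013901
r = 1.39%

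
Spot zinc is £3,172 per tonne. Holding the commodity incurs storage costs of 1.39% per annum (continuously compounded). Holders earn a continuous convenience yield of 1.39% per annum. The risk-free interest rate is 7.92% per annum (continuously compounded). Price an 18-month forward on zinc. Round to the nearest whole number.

£3,572 per tonne

Net carry = r + u − y = 0.0792 + 0.0139 − 0.0139 = 0.0792
F = S·e^((r+u−y)T) = 3172 · e^(0.0792 × 18/12) = 3172 · e^0.118800
= 3172 × 1.126145 = £3,572 per tonne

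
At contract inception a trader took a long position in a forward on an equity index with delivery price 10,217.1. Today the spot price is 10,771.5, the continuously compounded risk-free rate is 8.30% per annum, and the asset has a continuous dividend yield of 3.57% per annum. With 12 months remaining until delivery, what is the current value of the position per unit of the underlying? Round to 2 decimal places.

Current fair forward for the remaining 12 months: F = S·e^((r − q)·T), (r − q) = 0.0830 − 0.0357 = 0.0473
F = 10771.5 · e^(0.0473 × 12/12) = 10771.5 × 1.04843649 = 11293.2337
Value of long forward = (F − K)·e^(−rT) = (11293.2337 − 10217.1) · e^(−0.0830·12/12)
= 1076.1337 × 0.92035115 = 990.42

990.42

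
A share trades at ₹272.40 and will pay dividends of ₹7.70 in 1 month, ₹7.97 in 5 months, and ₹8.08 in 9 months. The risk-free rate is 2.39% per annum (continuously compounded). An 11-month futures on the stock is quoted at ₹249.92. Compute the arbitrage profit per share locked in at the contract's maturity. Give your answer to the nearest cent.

₹4.48 per share

PV(dividends) I = 7.70·e^(−0.0239·1/12) + 7.97·e^(−0.0239·5/12) + 8.08·e^(−0.0239·9/12) = 23.5122
Fair futures F* = (S − I)·e^(rT) = (272.40 − 23.5122)·e^0.021908 = 248.8878 × 1.022150 = 254.4007
Market ₹249.92 < fair 254.4007: forward underpriced → reverse cash-and-carry (short the stock, invest proceeds at r, pay the dividends, go long the forward).
Profit at T = |F_mkt − F*| = |249.92 − 254.4007| = ₹4.48 per share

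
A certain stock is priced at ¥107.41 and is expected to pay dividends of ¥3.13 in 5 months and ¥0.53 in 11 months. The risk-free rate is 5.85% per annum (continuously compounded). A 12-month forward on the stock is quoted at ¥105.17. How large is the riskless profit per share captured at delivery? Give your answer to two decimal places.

PV(dividends) I = 3.13·e^(−0.0585·5/12) + 0.53·e^(−0.0585·11/12) = 3.5570
Fair forward F* = (S − I)·e^(rT) = (107.41 − 3.5570)·e^0.058500 = 103.8530 × 1.060245 = 110.1096
Market ¥105.17 < fair 110.1096: forward underpriced → reverse cash-and-carry (short the stock, invest proceeds at r, pay the dividends, go long the forward).
Profit at T = |F_mkt − F*| = |105.17 − 110.1096| = ¥4.94 per share

¥4.94 per share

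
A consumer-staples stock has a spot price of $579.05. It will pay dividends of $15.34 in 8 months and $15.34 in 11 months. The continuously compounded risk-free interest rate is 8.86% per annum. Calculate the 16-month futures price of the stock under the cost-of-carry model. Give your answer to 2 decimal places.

$619.47

PV(dividends) I = 15.34·e^(−0.0886·8/12) + 15.34·e^(−0.0886·11/12)
I = 14.4602 + 14.1434 = 28.6036
F = (S − I)·e^(rT) = (579.05 − 28.6036) · e^(0.0886·16/12)
= 550.4464 · e^0.118133 = 550.4464 × 1.125394 = $619.47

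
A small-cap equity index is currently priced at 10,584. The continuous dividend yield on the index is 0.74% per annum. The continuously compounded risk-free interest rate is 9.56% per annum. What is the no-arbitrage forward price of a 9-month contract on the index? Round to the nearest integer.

11,308

F = S·e^((r − q)T) = 10584 · e^((0.0956 − 0.0074) × 9/12)
= 10584 · e^0.066150 = 10584 × 1.068387
F = 11,308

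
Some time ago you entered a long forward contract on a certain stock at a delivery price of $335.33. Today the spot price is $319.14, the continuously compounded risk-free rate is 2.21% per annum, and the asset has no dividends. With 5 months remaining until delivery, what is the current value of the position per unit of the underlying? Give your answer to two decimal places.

-$13.12

Current fair forward for the remaining 5 months: F = S·e^(r·T), r = 0.0221
F = 319.14 · e^(0.0221 × 5/12) = 319.14 × 1.009251 = 322.0924
Value of long forward = (F − K)·e^(−rT) = (322.0924 − 335.33) · e^(−0.0221·5/12)
= -13.2376 × 0.990834 = -13.12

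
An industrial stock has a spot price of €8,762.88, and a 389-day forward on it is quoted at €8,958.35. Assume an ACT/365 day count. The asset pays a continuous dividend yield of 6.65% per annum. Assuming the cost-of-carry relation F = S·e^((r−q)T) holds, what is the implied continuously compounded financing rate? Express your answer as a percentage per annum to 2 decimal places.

8.72%

From F = S·e^((r−q)T): (r − q) = ln(F/S)/T
ln(8958.35/8762.88) = ln(1.022307) = 0.022062
(r − q) = 0.022062 / (389/365) = 0.020701
r = ln(F/S)/T + q = 0.020701 + 0.0665 = 0.087201
r = 8.72%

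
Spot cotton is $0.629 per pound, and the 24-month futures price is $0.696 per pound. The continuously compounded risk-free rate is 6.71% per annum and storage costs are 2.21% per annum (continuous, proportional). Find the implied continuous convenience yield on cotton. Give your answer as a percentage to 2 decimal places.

F = S·e^((r+u−y)T) ⇒ (r+u−y) = ln(F/S)/T
ln(0.696/0.629) = 0.101218; /T ⇒ 0.050609
y = r + u − ln(F/S)/T = 0.0671 + 0.0221 − 0.050609 = 0.038591
y = 3.86%

3.86%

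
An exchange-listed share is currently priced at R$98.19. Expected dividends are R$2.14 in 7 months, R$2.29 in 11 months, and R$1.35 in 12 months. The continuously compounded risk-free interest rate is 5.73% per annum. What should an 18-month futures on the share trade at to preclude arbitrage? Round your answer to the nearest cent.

PV(dividends) I = 2.14·e^(−0.0573·7/12) + 2.29·e^(−0.0573·11/12) + 1.35·e^(−0.0573·12/12)
I = 2.0697 + 2.1728 + 1.2748 = 5.5173
F = (S − I)·e^(rT) = (98.19 − 5.5173) · e^(0.0573·18/12)
= 92.6727 · e^0.085950 = 92.6727 × 1.089752 = R$100.99

R$100.99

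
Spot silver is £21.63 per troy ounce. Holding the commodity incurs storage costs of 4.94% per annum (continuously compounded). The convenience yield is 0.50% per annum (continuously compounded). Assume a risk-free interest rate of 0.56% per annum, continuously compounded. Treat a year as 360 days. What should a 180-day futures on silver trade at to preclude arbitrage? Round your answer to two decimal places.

Net carry = r + u − y = 0.0056 + 0.0494 − 0.0050 = 0.0500
F = S·e^((r+u−y)T) = 21.63 · e^(0.0500 × 180/360) = 21.63 · e^0.025000
= 21.63 × 1.025315 = £22.18 per troy ounce

£22.18 per troy ounce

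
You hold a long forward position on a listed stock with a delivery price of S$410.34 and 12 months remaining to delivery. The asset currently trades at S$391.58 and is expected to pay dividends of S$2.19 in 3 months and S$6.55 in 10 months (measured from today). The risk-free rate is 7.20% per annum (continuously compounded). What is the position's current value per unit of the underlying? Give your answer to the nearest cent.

S$1.43

PV(remaining dividends) I = 2.19·e^(−0.0720·3/12) + 6.55·e^(−0.0720·10/12) = 8.3195
Current forward F = (S − I)·e^(rT) = (391.58 − 8.3195)·e^(0.0720·12/12) = 383.2605 × 1.074655 = 411.8728
Value (long) = (F − K)·e^(−rT) = (411.8728 − 410.34) × 0.930531 = 1.4263
Value = S$1.43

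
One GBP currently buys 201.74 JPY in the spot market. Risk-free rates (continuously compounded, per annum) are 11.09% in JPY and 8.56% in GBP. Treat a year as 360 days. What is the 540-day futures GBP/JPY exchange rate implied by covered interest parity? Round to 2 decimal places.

209.54

F = S·e^((r_JPY − r_GBP)T) = 201.74 · e^((0.1109 − 0.0856) × 540/360)
= 201.74 · e^0.037950 = 201.74 × 1.038679
F = 209.54 JPY per GBP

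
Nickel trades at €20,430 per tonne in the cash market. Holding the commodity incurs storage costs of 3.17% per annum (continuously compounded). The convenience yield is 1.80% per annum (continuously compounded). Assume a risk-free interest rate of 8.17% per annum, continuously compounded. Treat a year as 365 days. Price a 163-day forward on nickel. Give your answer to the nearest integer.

Net carry = r + u − y = 0.0817 + 0.0317 − 0.0180 = 0.0954
F = S·e^((r+u−y)T) = 20430 · e^(0.0954 × 163/365) = 20430 · e^0.042603
= 20430 × 1.043524 = €21,319 per tonne

€21,319 per tonne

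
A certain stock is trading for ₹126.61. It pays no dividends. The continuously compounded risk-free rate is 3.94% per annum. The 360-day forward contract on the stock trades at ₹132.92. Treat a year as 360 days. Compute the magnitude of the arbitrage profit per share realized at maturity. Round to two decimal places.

Fair forward: F* = S·e^(carry·T), with carry = r = 0.0394
F* = 126.61 · e^(0.0394 × 360/360) = 126.61 · e^0.039400 = 126.61 × 1.040186 = ₹131.6979
Market ₹132.92 > fair ₹131.6979: forward overpriced → cash-and-carry (buy spot, short the forward).
At maturity, profit = |F_mkt − F*| = |132.92 − 131.6979| = ₹1.22 per share

₹1.22 per share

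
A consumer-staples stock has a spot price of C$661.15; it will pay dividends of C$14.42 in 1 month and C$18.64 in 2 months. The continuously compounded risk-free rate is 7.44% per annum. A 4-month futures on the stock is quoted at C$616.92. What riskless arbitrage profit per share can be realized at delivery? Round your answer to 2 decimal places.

C$27.27 per share

PV(dividends) I = 14.42·e^(−0.0744·1/12) + 18.64·e^(−0.0744·2/12) = 32.7412
Fair futures F* = (S − I)·e^(rT) = (661.15 − 32.7412)·e^0.024800 = 628.4088 × 1.025110 = 644.1881
Market C$616.92 < fair 644.1881: forward underpriced → reverse cash-and-carry (short the stock, invest proceeds at r, pay the dividends, go long the forward).
Profit at T = |F_mkt − F*| = |616.92 − 644.1881| = C$27.27 per share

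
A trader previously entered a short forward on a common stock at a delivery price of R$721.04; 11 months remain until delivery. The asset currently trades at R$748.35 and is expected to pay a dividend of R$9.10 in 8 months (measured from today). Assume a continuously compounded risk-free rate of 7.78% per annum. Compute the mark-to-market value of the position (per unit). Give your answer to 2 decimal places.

PV(remaining dividends) I = 9.10·e^(−0.0778·8/12) = 8.6400
Current forward F = (S − I)·e^(rT) = (748.35 − 8.6400)·e^(0.0778·11/12) = 739.7100 × 1.073921 = 794.3901
Value (long) = (F − K)·e^(−rT) = (794.3901 − 721.04) × 0.931167 = 68.3012
Short position value = −(long value) = -R$68.30

-R$68.30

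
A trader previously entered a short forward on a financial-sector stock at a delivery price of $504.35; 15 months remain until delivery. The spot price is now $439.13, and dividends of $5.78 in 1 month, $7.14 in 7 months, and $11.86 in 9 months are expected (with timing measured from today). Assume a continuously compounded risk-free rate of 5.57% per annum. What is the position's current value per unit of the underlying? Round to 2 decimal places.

PV(remaining dividends) I = 5.78·e^(−0.0557·1/12) + 7.14·e^(−0.0557·7/12) + 11.86·e^(−0.0557·9/12) = 24.0397
Current forward F = (S − I)·e^(rT) = (439.13 − 24.0397)·e^(0.0557·15/12) = 415.0903 × 1.072106 = 445.0208
Value (long) = (F − K)·e^(−rT) = (445.0208 − 504.35) × 0.932744 = -55.3390
Short position value = −(long value) = $55.34

$55.34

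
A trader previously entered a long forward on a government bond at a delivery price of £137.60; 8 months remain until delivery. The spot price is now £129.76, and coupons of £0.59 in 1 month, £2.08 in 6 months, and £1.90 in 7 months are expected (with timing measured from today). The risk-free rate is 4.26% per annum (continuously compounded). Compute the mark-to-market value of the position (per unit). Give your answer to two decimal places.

PV(remaining coupons) I = 0.59·e^(−0.0426·1/12) + 2.08·e^(−0.0426·6/12) + 1.90·e^(−0.0426·7/12) = 4.4774
Current forward F = (S − I)·e^(rT) = (129.76 − 4.4774)·e^(0.0426·8/12) = 125.2826 × 1.028807 = 128.8916
Value (long) = (F − K)·e^(−rT) = (128.8916 − 137.60) × 0.971999 = -8.4646
Value = -£8.46

-£8.46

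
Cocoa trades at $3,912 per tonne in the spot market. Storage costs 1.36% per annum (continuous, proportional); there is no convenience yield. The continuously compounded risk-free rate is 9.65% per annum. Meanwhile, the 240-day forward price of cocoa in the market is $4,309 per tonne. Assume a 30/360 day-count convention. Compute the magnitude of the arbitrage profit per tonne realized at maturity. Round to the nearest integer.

$99 per tonne

Fair forward: F* = S·e^(carry·T), with carry = (r + u) = 0.0965 + 0.0136 = 0.1101
F* = 3912 · e^(0.1101 × 240/360) = 3912 · e^0.073400 = 3912 × 1.076161 = $4209.9418
Market $4309 > fair $4209.9418: forward overpriced → cash-and-carry (buy spot, short the forward).
At maturity, profit = |F_mkt − F*| = |4309 − 4209.9418| = $99 per tonne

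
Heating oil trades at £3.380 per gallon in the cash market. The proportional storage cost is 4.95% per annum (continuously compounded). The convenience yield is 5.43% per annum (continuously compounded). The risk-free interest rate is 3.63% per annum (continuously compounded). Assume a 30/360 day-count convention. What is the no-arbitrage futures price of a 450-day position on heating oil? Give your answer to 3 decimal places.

£3.516 per gallon

Net carry = r + u − y = 0.0363 + 0.0495 − 0.0543 = 0.0315
F = S·e^((r+u−y)T) = 3.380 · e^(0.0315 × 450/360) = 3.380 · e^0.039375
= 3.380 × 1.040160 = £3.516 per gallon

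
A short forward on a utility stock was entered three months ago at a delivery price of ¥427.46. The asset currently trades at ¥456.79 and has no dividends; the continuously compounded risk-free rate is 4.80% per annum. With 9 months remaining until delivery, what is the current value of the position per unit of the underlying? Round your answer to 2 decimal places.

-¥44.44

Current fair forward for the remaining 9 months: F = S·e^(r·T), r = 0.0480
F = 456.79 · e^(0.0480 × 9/12) = 456.79 × 1.036656 = 473.5341
Value of long forward = (F − K)·e^(−rT) = (473.5341 − 427.46) · e^(−0.0480·9/12)
= 46.0741 × 0.964640 = 44.44
Short position value = −(long value) = -¥44.44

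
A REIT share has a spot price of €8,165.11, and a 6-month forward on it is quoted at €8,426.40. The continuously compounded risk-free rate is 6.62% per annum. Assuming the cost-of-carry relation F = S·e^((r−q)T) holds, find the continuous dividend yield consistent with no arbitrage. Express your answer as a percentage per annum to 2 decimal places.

0.32%

From F = S·e^((r−q)T): (r − q) = ln(F/S)/T
ln(8426.40/8165.11) = ln(1.032001) = 0.031500
(r − q) = 0.031500 / (6/12) = 0.063000
q = r − ln(F/S)/T = 0.0662 − 0.063000 = 0.003200
q = 0.32%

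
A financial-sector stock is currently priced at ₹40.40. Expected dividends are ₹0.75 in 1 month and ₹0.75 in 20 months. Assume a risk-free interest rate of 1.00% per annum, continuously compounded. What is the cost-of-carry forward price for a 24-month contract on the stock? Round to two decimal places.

PV(dividends) I = 0.75·e^(−0.0100·1/12) + 0.75·e^(−0.0100·20/12)
I = 0.7494 + 0.7376 = 1.4870
F = (S − I)·e^(rT) = (40.40 − 1.4870) · e^(0.0100·24/12)
= 38.9130 · e^0.020000 = 38.9130 × 1.020201 = ₹39.70

₹39.70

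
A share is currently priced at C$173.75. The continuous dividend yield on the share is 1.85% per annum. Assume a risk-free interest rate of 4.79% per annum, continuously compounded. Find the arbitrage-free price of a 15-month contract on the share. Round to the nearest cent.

F = S·e^((r − q)T) = 173.75 · e^((0.0479 − 0.0185) × 15/12)
= 173.75 · e^0.036750 = 173.75 × 1.037434
F = C$180.25

C$180.25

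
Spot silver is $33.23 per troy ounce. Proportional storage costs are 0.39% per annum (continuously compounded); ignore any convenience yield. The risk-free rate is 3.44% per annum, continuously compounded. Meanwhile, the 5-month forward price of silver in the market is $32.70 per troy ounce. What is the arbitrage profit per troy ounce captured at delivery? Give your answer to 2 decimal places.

$1.06 per troy ounce

Fair forward: F* = S·e^(carry·T), with carry = (r + u) = 0.0344 + 0.0039 = 0.0383
F* = 33.23 · e^(0.0383 × 5/12) = 33.23 · e^0.015958 = 33.23 × 1.016086 = $33.7645
Market $32.70 < fair $33.7645: forward underpriced → reverse cash-and-carry (short spot, go long the forward).
At maturity, profit = |F_mkt − F*| = |32.70 − 33.7645| = $1.06 per troy ounce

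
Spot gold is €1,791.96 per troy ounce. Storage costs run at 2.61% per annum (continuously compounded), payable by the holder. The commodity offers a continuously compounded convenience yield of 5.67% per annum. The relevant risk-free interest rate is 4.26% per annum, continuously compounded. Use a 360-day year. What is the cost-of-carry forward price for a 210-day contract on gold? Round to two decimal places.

€1,804.55 per troy ounce

Net carry = r + u − y = 0.0426 + 0.0261 − 0.0567 = 0.0120
F = S·e^((r+u−y)T) = 1791.96 · e^(0.0120 × 210/360) = 1791.96 · e^0.00700000
= 1791.96 × 1.00702456 = €1,804.55 per troy ounce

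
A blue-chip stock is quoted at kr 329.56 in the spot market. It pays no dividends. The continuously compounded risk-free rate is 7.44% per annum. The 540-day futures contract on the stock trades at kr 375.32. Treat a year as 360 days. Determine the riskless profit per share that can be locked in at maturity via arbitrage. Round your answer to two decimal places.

Fair futures: F* = S·e^(carry·T), with carry = r = 0.0744
F* = 329.56 · e^(0.0744 × 540/360) = 329.56 · e^0.111600 = 329.56 × 1.118066 = kr 368.4698
Market kr 375.32 > fair kr 368.4698: forward overpriced → cash-and-carry (buy spot, short the forward).
At maturity, profit = |F_mkt − F*| = |375.32 − 368.4698| = kr 6.85 per share

kr 6.85 per share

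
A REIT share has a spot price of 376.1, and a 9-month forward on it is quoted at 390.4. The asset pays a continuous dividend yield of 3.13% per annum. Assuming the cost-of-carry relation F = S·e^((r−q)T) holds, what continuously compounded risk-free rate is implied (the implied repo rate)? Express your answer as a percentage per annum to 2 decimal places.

8.11%

From F = S·e^((r−q)T): (r − q) = ln(F/S)/T
ln(390.4/376.1) = ln(1.038022) = 0.037317
(r − q) = 0.037317 / (9/12) = 0.049756
r = ln(F/S)/T + q = 0.049756 + 0.0313 = 0.081056
r = 8.11%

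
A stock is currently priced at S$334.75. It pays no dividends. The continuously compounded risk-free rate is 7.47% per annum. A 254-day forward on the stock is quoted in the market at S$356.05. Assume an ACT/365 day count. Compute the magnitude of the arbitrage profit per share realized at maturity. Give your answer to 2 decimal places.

Fair forward: F* = S·e^(carry·T), with carry = r = 0.0747
F* = 334.75 · e^(0.0747 × 254/365) = 334.75 · e^0.051983 = 334.75 × 1.053358 = S$352.6116
Market S$356.05 > fair S$352.6116: forward overpriced → cash-and-carry (buy spot, short the forward).
At maturity, profit = |F_mkt − F*| = |356.05 − 352.6116| = S$3.44 per share

S$3.44 per share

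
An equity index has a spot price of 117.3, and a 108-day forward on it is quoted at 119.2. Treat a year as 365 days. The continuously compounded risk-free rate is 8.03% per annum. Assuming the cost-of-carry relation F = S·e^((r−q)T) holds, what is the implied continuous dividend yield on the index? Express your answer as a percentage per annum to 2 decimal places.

From F = S·e^((r−q)T): (r − q) = ln(F/S)/T
ln(119.2/117.3) = ln(1.016198) = 0.016068
(r − q) = 0.016068 / (108/365) = 0.054304
q = r − ln(F/S)/T = 0.0803 − 0.054304 = 0.025996
q = 2.60%

2.60%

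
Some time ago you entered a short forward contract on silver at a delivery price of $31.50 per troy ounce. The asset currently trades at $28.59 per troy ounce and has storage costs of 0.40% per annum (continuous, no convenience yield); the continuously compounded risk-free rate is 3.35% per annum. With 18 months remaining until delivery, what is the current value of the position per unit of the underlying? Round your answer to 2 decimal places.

Current fair forward for the remaining 18 months: F = S·e^((r + u)·T), (r + u) = 0.0335 + 0.0040 = 0.0375
F = 28.59 · e^(0.0375 × 18/12) = 28.59 × 1.057862 = 30.2443
Value of long forward = (F − K)·e^(−rT) = (30.2443 − 31.50) · e^(−0.0335·18/12)
= -1.2557 × 0.950992 = -1.19
Short position value = −(long value) = $1.19

$1.19 per troy ounce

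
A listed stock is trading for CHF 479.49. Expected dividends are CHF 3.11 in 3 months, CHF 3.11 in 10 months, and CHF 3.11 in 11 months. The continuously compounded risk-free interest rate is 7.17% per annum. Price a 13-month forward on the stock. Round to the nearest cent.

PV(dividends) I = 3.11·e^(−0.0717·3/12) + 3.11·e^(−0.0717·10/12) + 3.11·e^(−0.0717·11/12)
I = 3.0547 + 2.9296 + 2.9122 = 8.8965
F = (S − I)·e^(rT) = (479.49 − 8.8965) · e^(0.0717·13/12)
= 470.5935 · e^0.077675 = 470.5935 × 1.080771 = CHF 508.60

CHF 508.60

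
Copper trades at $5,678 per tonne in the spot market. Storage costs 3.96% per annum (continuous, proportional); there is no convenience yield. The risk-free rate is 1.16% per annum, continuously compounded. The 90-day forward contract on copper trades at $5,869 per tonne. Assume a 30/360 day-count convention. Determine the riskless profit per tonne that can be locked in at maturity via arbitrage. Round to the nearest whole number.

$118 per tonne

Fair forward: F* = S·e^(carry·T), with carry = (r + u) = 0.0116 + 0.0396 = 0.0512
F* = 5678 · e^(0.0512 × 90/360) = 5678 · e^0.012800 = 5678 × 1.012882 = $5751.1440
Market $5869 > fair $5751.1440: forward overpriced → cash-and-carry (buy spot, short the forward).
At maturity, profit = |F_mkt − F*| = |5869 − 5751.1440| = $118 per tonne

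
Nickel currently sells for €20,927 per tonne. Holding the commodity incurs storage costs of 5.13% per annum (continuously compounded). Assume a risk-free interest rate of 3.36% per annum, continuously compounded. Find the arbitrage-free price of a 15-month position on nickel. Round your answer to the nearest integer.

Net carry = r + u − y = 0.0336 + 0.0513 − 0.0000 = 0.0849
F = S·e^((r+u−y)T) = 20927 · e^(0.0849 × 15/12) = 20927 · e^0.106125
= 20927 × 1.111961 = €23,270 per tonne

€23,270 per tonne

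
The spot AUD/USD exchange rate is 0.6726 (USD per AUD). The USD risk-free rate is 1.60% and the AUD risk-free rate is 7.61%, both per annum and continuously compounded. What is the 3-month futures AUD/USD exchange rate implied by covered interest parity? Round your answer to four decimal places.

F = S·e^((r_USD − r_AUD)T) = 0.6726 · e^((0.0160 − 0.0761) × 3/12)
= 0.6726 · e^-0.015025 = 0.6726 × 0.985087
F = 0.6626 USD per AUD

0.6626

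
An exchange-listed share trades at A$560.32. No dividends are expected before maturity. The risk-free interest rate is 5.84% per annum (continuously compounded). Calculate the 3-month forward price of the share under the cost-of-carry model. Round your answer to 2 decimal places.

A$568.56

F = S·e^(rT) = 560.32 · e^(0.0584 × 3/12)
= 560.32 · e^0.014600 = 560.32 × 1.014707
F = A$568.56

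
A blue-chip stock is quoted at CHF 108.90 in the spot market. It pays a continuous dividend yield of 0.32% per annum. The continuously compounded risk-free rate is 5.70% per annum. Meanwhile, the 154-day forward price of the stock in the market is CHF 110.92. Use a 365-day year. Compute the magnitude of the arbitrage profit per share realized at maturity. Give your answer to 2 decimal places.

Fair forward: F* = S·e^(carry·T), with carry = (r − q) = 0.0570 − 0.0032 = 0.0538
F* = 108.90 · e^(0.0538 × 154/365) = 108.90 · e^0.022699 = 108.90 × 1.022959 = CHF 111.4002
Market CHF 110.92 < fair CHF 111.4002: forward underpriced → reverse cash-and-carry (short spot, go long the forward).
At maturity, profit = |F_mkt − F*| = |110.92 − 111.4002| = CHF 0.48 per share

CHF 0.48 per share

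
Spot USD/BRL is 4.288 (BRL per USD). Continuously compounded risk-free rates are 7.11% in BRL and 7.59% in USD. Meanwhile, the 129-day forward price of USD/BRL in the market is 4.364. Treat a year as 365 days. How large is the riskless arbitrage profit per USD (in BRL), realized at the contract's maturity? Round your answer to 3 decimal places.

0.083 per USD (in BRL)

Fair forward: F* = S·e^(carry·T), with carry = (r_BRL − r_USD) = 0.0711 − 0.0759 = -0.0048
F* = 4.288 · e^(-0.0048 × 129/365) = 4.288 · e^-0.001696 = 4.288 × 0.998305 = 4.2807
Market 4.364 > fair 4.2807: forward overpriced → cash-and-carry (buy spot, short the forward).
At maturity, profit = |F_mkt − F*| = |4.364 − 4.2807| = 0.083 per USD (in BRL)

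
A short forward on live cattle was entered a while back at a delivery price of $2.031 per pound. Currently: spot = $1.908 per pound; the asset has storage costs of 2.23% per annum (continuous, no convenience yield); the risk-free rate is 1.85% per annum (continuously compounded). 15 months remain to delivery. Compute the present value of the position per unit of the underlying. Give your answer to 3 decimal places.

$0.023 per pound

Current fair forward for the remaining 15 months: F = S·e^((r + u)·T), (r + u) = 0.0185 + 0.0223 = 0.0408
F = 1.908 · e^(0.0408 × 15/12) = 1.908 × 1.052323 = 2.0078
Value of long forward = (F − K)·e^(−rT) = (2.0078 − 2.031) · e^(−0.0185·15/12)
= -0.0232 × 0.977140 = -0.023
Short position value = −(long value) = $0.023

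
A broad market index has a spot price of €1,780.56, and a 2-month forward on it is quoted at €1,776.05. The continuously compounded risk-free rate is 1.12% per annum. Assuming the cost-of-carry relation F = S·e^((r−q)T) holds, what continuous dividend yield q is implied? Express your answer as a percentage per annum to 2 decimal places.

From F = S·e^((r−q)T): (r − q) = ln(F/S)/T
ln(1776.05/1780.56) = ln(0.997467) = -0.002536
(r − q) = -0.002536 / (2/12) = -0.015216
q = r − ln(F/S)/T = 0.0112 + 0.015216 = 0.026416
q = 2.64%

2.64%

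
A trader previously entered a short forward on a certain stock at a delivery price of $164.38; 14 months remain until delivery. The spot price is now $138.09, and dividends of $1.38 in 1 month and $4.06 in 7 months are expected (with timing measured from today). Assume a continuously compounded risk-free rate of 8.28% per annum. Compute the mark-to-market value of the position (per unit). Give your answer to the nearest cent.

PV(remaining dividends) I = 1.38·e^(−0.0828·1/12) + 4.06·e^(−0.0828·7/12) = 5.2391
Current forward F = (S − I)·e^(rT) = (138.09 − 5.2391)·e^(0.0828·14/12) = 132.8509 × 1.101420 = 146.3246
Value (long) = (F − K)·e^(−rT) = (146.3246 − 164.38) × 0.907919 = -16.3928
Short position value = −(long value) = $16.39

$16.39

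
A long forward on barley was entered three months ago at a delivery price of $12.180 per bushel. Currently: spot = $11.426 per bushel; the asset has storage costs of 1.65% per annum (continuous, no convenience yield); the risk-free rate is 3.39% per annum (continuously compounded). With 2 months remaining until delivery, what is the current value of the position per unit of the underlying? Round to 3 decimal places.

Current fair forward for the remaining 2 months: F = S·e^((r + u)·T), (r + u) = 0.0339 + 0.0165 = 0.0504
F = 11.426 · e^(0.0504 × 2/12) = 11.426 × 1.008435 = 11.5224
Value of long forward = (F − K)·e^(−rT) = (11.5224 − 12.180) · e^(−0.0339·2/12)
= -0.6576 × 0.994366 = -0.654

-$0.654 per bushel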